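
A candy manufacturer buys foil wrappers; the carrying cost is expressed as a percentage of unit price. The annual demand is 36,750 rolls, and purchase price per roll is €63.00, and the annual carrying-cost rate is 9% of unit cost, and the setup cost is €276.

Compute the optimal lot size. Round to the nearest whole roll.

Holding cost per roll per year: H = 9% × €63 = €5.6700
Optimal lot size Q* = (2 × 36,750 × €276 / €5.67)^½ ≈ 1,891.50

1,892 rolls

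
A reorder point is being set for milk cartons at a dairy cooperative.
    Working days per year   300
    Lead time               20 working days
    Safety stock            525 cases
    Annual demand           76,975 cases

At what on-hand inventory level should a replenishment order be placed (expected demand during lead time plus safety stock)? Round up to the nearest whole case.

Daily demand d = 76,975 / 300 = 256.583 cases/day
Demand during lead time = 256.583 × 20 = 5,131.67
Reorder point = 5,131.67 + 525 = 5,656.67 → round up

5,657 cases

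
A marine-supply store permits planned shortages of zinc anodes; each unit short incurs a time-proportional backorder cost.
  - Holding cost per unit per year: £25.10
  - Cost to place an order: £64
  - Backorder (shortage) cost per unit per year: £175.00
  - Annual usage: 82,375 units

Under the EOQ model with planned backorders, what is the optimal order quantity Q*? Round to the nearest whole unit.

693 units

Q* = √(2DS/H) · √((H + b)/b)
   = √(2 × 82,375 × 64 / 25.1) · √((25.1 + 175) / 175)
   = 648.136 × 1.0693 ≈ 693.06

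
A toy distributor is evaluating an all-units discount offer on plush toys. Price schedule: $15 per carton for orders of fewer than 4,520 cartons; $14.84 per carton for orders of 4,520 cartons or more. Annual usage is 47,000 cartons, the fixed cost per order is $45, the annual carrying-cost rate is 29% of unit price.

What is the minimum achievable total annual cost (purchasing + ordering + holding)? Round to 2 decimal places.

H₁ = 29%×$15 = $4.3500;  H₂ = 29%×$14.84 = $4.3036
EOQ₁ = √(2×47,000×45/4.3500) = 986.11  (< 4,520, feasible at tier 1)
EOQ₂ = √(2×47,000×45/4.3036) = 991.41  (< 4,520 → use Q = 4,520 at tier-2 price)
TC(tier 1 (EOQ₁), Q≈986.1) = $709,289.58
TC(tier 2, Q≈4,520.0) = $707,674.06
Minimum at tier 2: $707,674.06

$707,674.06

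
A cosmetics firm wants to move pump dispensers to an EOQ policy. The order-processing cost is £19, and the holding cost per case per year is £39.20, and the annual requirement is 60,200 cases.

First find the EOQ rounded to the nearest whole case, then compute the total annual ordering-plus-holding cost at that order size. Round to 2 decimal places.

£9,469.65

Q* = √(2·D·S / H) = √(2·60,200·19 / 39.2) = √58,357.1 ≈ 241.57 → Q = 242 cases
Annual ordering cost = (D/Q)·S = (60,200/242) × 19 = £4,726.45
Annual holding cost  = (Q/2)·H = (242/2) × 39.2 = £4,743.20
Total = £4,726.45 + £4,743.20 = £9,469.65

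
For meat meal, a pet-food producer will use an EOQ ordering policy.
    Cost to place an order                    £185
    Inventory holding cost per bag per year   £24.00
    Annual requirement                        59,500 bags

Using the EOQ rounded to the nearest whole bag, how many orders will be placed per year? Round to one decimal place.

62.1 orders per year

Q* = √(2·D·S / H) = √(2·59,500·185 / 24) = √917,291.7 ≈ 957.75 → Q = 958
N = D/Q = 59,500/958 ≈ 62.109 orders/yr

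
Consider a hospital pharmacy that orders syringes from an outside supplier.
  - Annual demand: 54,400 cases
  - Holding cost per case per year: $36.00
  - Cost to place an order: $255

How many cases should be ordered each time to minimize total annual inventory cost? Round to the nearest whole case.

878 cases

Optimal lot size Q* = (2 × 54,400 × $255 / $36)^½ ≈ 877.88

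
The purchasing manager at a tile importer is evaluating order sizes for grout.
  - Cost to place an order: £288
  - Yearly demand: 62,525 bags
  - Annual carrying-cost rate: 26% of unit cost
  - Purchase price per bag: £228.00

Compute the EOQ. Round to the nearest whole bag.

H = i·C = 0.26 × £228 = £59.2800 per bag-year
2DS/H = 2·62,525·288/59.28 = 607,530.36
EOQ = √607,530.36 ≈ 779.44

779 bags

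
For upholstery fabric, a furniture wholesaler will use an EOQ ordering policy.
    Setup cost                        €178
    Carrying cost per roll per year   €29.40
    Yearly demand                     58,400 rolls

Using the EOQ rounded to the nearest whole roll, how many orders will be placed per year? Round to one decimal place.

Optimal lot size Q* = (2 × 58,400 × €178 / €29.4)^½ ≈ 840.93 → Q = 841
N = D/Q = 58,400/841 ≈ 69.441 orders/yr

69.4 orders per year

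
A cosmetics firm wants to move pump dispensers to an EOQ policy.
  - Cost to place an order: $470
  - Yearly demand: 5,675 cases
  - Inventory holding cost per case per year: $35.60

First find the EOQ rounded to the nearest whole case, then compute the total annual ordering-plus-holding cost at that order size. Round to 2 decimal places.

Q* = √(2·D·S / H) = √(2·5,675·470 / 35.6) = √149,845.5 ≈ 387.10 → Q = 387 cases
Annual ordering cost = (D/Q)·S = (5,675/387) × 470 = $6,892.12
Annual holding cost  = (Q/2)·H = (387/2) × 35.6 = $6,888.60
Total = $6,892.12 + $6,888.60 = $13,780.72

$13,780.72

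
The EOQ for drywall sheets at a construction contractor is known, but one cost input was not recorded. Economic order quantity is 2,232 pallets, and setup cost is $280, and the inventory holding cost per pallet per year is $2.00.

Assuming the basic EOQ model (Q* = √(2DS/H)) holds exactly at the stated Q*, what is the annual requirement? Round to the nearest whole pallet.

17,792 pallets per year

From Q* = √(2DS/H) ⇒ Q*² = 2DS/H.
D = Q²H / (2S) = 2,232² × 2 / (2 × 280) = 17,792.23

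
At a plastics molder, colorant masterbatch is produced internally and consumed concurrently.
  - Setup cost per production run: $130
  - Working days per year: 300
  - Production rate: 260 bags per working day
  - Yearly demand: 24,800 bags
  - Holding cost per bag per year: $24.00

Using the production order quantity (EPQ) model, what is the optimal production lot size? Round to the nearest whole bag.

d = 24,800/300 = 82.6667 bags/day;  effective holding cost H(1 − d/p) = 24·(1 − 82.6667/260) = 16.36923
Q* = √(2DS / H_eff) = √(2·24,800·130 / 16.36923) ≈ 627.62

628 bags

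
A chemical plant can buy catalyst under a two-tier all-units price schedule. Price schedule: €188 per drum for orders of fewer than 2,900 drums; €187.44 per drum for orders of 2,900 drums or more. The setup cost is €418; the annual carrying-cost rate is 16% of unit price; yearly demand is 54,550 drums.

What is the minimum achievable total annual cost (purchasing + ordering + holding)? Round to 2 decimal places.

H₁ = 16%×€188 = €30.0800;  H₂ = 16%×€187.44 = €29.9904
EOQ₁ = √(2×54,550×418/30.0800) = 1,231.29  (< 2,900, feasible at tier 1)
EOQ₂ = √(2×54,550×418/29.9904) = 1,233.13  (< 2,900 → use Q = 2,900 at tier-2 price)
TC(tier 1 (EOQ₁), Q≈1,231.3) = €10,292,437.31
TC(tier 2, Q≈2,900.0) = €10,276,200.80
Minimum at tier 2: €10,276,200.80

€10,276,200.80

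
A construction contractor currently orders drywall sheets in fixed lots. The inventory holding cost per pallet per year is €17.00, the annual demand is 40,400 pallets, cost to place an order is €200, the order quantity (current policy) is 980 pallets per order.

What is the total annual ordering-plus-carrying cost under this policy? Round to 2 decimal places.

€16,574.90

Annual ordering cost = (D/Q)·S = (40,400/980) × 200 = €8,244.90
Annual holding cost  = (Q/2)·H = (980/2) × 17 = €8,330.00
Total = €8,244.90 + €8,330.00 = €16,574.90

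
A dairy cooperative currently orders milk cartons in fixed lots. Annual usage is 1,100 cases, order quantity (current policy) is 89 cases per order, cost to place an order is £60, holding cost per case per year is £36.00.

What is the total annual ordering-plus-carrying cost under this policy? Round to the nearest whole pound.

Annual ordering cost = (D/Q)·S = (1,100/89) × 60 = £741.57
Annual holding cost  = (Q/2)·H = (89/2) × 36 = £1,602.00
Total = £741.57 + £1,602.00 = £2,343.57

£2,344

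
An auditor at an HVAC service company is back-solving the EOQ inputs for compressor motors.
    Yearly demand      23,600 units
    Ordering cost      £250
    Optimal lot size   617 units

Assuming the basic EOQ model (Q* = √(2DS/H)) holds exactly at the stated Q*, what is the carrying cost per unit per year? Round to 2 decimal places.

Since Q* = (2DS/H)^½, squaring gives Q*²·H = 2DS.
H = 2DS / Q² = 2 × 23,600 × 250 / 617² = 30.9964

£31.00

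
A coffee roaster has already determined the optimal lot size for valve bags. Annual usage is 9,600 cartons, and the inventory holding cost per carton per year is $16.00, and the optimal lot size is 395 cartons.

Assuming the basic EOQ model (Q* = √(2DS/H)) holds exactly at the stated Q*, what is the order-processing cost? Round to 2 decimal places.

EOQ relation: Q² = 2DS/H, so rearrange for the unknown.
S = Q²H / (2D) = 395² × 16 / (2 × 9,600) = 130.0208

$130.02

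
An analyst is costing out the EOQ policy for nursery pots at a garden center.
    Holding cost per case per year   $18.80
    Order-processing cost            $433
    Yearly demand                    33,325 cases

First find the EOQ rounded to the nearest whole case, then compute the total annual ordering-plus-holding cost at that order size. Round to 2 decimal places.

EOQ = √(2DS/H) = √(2 × 33,325 × 433 / 18.8)
    = √(1,535,077.13) ≈ 1,238.98 → Q = 1,239 cases
Annual ordering cost = (D/Q)·S = (33,325/1,239) × 433 = $11,646.27
Annual holding cost  = (Q/2)·H = (1,239/2) × 18.8 = $11,646.60
Total = $11,646.27 + $11,646.60 = $23,292.87

$23,292.87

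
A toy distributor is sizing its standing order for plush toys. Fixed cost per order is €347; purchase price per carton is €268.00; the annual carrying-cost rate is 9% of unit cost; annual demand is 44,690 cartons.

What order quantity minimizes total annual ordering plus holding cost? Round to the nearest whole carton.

1,134 cartons

Holding cost per carton per year: H = 9% × €268 = €24.1200
Q* = √(2·D·S / H) = √(2·44,690·347 / 24.12) = √1,285,856.6 ≈ 1,133.96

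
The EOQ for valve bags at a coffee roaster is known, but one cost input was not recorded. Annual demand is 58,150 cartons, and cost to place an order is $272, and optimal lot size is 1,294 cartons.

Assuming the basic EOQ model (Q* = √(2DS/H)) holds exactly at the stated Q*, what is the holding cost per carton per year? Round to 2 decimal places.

Since Q* = (2DS/H)^½, squaring gives Q*²·H = 2DS.
H = 2DS / Q² = 2 × 58,150 × 272 / 1,294² = 18.8921

$18.89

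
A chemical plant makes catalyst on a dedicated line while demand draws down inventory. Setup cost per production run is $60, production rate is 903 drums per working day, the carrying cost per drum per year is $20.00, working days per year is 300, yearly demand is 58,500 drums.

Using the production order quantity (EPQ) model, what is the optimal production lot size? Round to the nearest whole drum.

Daily demand d = 58,500/300 = 195.000; p = 903; 1 − d/p = 0.78405
EPQ = √(2DS / (H(1 − d/p)))
    = √(2 × 58,500 × 60 / (20 × 0.78405)) ≈ 669.08

669 drums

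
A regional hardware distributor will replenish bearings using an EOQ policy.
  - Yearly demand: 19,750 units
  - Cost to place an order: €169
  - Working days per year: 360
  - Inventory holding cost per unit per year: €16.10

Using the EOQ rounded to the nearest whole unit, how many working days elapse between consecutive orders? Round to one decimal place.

11.7 days

Q* = √(2·D·S / H) = √(2·19,750·169 / 16.1) = √414,627.3 ≈ 643.92 → Q = 644 units
Cycle time = (working days × Q)/D = (360 × 644) / 19,750 = 11.739 days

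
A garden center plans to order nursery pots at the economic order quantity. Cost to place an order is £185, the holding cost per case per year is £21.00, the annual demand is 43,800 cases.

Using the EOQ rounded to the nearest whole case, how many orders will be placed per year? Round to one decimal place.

Q* = √(2·D·S / H) = √(2·43,800·185 / 21) = √771,714.3 ≈ 878.47 → Q = 878
Orders per year = D/Q = 43,800 / 878 = 49.886

49.9 orders per year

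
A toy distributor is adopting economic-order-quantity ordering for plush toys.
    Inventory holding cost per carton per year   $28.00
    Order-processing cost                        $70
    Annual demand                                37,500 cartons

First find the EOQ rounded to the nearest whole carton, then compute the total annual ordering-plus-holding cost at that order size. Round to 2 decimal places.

$12,124.36

Optimal lot size Q* = (2 × 37,500 × $70 / $28)^½ ≈ 433.01 → Q = 433 cartons
Orders/yr = 37,500/433 = 86.605; ordering cost = 86.605 × $70 = $6,062.36
Average inventory = 433/2 = 216.5; holding cost = 216.5 × $28 = $6,062.00
Total = $6,062.36 + $6,062.00 = $12,124.36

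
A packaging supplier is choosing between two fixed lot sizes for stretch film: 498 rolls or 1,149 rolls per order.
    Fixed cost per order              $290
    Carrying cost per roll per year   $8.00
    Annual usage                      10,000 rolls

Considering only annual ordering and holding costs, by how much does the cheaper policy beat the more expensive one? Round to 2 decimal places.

$695.36

For each Q, cost = (D/Q)·S + (Q/2)·H.
TC(498) = (10,000/498)×290 + (498/2)×8 = $7,815.29
TC(1,149) = (10,000/1,149)×290 + (1,149/2)×8 = $7,119.93
Cheaper: Q = 1,149.  Difference = $695.36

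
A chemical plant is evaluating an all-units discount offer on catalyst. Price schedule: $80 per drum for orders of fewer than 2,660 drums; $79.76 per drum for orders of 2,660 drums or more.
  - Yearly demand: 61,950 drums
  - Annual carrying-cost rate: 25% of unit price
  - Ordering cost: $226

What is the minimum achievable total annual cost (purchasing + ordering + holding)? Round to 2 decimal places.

H₁ = 25%×$80 = $20.0000;  H₂ = 25%×$79.76 = $19.9400
EOQ₁ = √(2×61,950×226/20.0000) = 1,183.25  (< 2,660, feasible at tier 1)
EOQ₂ = √(2×61,950×226/19.9400) = 1,185.02  (< 2,660 → use Q = 2,660 at tier-2 price)
TC(tier 1 (EOQ₁), Q≈1,183.2) = $4,979,664.91
TC(tier 2, Q≈2,660.0) = $4,972,915.62
Minimum at tier 2: $4,972,915.62

$4,972,915.62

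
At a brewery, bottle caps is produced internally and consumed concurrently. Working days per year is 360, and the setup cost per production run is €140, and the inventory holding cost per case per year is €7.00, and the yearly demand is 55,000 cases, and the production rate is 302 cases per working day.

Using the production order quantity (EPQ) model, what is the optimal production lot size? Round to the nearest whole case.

Daily demand d = 55,000/360 = 152.778; p = 302; 1 − d/p = 0.49411
EPQ = √(2DS / (H(1 − d/p)))
    = √(2 × 55,000 × 140 / (7 × 0.49411)) ≈ 2,110.08

2,110 cases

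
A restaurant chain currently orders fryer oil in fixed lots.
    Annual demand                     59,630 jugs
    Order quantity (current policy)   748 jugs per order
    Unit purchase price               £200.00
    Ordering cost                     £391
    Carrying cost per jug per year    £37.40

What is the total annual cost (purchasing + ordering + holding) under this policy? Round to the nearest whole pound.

Ordering: D/Q × S = 59,630/748 × £391 = £31,170.23
Holding:  Q/2 × H = 748/2 × £37.4 = £13,987.60
Purchase cost = D·C = 59,630 × 200 = £11,926,000.00
Total = £31,170.23 + £13,987.60 + £11,926,000.00 = £11,971,157.83

£11,971,158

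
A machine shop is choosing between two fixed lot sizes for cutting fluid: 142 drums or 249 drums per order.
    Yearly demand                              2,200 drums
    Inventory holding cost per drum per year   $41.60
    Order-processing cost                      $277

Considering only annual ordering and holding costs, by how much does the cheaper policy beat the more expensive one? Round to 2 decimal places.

$381.44

For each Q, cost = (D/Q)·S + (Q/2)·H.
TC(142) = (2,200/142)×277 + (142/2)×41.6 = $7,245.15
TC(249) = (2,200/249)×277 + (249/2)×41.6 = $7,626.59
Cheaper: Q = 142.  Difference = $381.44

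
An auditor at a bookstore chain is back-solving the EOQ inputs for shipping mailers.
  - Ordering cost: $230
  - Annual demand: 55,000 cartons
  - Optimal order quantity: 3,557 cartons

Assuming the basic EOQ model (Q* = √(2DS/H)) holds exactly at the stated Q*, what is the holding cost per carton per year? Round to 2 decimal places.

$2.00

From Q* = √(2DS/H) ⇒ Q*² = 2DS/H.
H = 2DS / Q² = 2 × 55,000 × 230 / 3,557² = 1.9996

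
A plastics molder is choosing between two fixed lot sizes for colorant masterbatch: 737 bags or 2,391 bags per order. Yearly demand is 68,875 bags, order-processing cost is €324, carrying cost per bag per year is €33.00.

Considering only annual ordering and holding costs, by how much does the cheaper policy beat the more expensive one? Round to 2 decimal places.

€6,345.29

Annual cost at Q: ordering D·S/Q plus holding Q·H/2.
TC(737) = (68,875/737)×324 + (737/2)×33 = €42,439.33
TC(2,391) = (68,875/2,391)×324 + (2,391/2)×33 = €48,784.62
Cheaper: Q = 737.  Difference = €6,345.29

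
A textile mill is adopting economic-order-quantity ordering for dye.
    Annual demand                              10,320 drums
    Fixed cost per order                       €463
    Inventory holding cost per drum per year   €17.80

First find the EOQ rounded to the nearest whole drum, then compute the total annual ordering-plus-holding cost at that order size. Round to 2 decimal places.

Optimal lot size Q* = (2 × 10,320 × €463 / €17.8)^½ ≈ 732.72 → Q = 733 drums
Orders/yr = 10,320/733 = 14.079; ordering cost = 14.079 × €463 = €6,518.64
Average inventory = 733/2 = 366.5; holding cost = 366.5 × €17.8 = €6,523.70
Total = €6,518.64 + €6,523.70 = €13,042.34

€13,042.34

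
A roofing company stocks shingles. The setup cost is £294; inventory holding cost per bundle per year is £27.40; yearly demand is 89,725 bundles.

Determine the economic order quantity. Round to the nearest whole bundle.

1,388 bundles

2DS/H = 2·89,725·294/27.4 = 1,925,485.40
EOQ = √1,925,485.40 ≈ 1,387.62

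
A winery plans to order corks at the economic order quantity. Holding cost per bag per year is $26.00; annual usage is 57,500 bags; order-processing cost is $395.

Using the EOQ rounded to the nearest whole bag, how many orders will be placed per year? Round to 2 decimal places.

2DS/H = 2·57,500·395/26 = 1,747,115.38
EOQ = √1,747,115.38 ≈ 1,321.78 → Q = 1,322
Orders per year = D/Q = 57,500 / 1,322 = 43.495

43.49 orders per year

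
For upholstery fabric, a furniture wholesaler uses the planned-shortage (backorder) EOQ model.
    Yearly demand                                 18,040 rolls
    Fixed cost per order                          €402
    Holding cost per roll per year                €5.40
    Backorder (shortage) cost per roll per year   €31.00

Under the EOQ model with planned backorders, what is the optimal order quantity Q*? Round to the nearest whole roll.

Q* = √(2DS/H) · √((H + b)/b)
   = √(2 × 18,040 × 402 / 5.4) · √((5.4 + 31) / 31)
   = 1,638.889 × 1.0836 ≈ 1,775.90

1,776 rolls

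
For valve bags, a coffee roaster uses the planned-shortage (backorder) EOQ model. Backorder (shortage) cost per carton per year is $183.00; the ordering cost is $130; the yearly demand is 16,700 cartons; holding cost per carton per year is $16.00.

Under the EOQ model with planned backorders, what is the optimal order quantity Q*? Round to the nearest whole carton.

Basic EOQ = √(2·16,700·130/16) = 520.937
Backorder adjustment √((H+b)/b) = √((16+183)/183) = 1.0428
Q* = 520.937 × 1.0428 ≈ 543.23

543 cartons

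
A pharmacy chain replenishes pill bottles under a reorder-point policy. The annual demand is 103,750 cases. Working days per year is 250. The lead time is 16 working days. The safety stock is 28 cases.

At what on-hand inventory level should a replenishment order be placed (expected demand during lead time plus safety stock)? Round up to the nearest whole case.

6,668 cases

Daily demand d = 103,750 / 250 = 415.000 cases/day
Demand during lead time = 415.000 × 16 = 6,640.00
Reorder point = 6,640.00 + 28 = 6,668.00 → round up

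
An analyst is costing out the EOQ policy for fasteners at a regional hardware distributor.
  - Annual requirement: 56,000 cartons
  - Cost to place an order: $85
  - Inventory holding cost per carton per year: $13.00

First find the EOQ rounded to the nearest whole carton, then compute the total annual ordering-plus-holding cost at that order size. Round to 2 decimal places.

$11,124.75

Optimal lot size Q* = (2 × 56,000 × $85 / $13)^½ ≈ 855.75 → Q = 856 cartons
Annual ordering cost = (D/Q)·S = (56,000/856) × 85 = $5,560.75
Annual holding cost  = (Q/2)·H = (856/2) × 13 = $5,564.00
Total = $5,560.75 + $5,564.00 = $11,124.75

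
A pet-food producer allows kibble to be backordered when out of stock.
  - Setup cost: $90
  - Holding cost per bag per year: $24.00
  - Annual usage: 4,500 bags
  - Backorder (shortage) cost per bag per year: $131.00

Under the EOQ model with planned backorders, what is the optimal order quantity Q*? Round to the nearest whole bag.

200 bags

Basic EOQ = √(2·4,500·90/24) = 183.712
Backorder adjustment √((H+b)/b) = √((24+131)/131) = 1.0878
Q* = 183.712 × 1.0878 ≈ 199.83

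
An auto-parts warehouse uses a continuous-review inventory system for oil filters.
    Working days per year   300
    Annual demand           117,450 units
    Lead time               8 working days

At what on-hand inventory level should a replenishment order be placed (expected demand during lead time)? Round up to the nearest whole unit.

Daily demand d = 117,450 / 300 = 391.500 units/day
Demand during lead time = 391.500 × 8 = 3,132.00
Reorder point = 3,132.00 → round up

3,132 units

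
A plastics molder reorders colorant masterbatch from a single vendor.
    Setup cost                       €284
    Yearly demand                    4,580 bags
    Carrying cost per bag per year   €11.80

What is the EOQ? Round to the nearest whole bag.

Q* = √(2·D·S / H) = √(2·4,580·284 / 11.8) = √220,461.0 ≈ 469.53

470 bags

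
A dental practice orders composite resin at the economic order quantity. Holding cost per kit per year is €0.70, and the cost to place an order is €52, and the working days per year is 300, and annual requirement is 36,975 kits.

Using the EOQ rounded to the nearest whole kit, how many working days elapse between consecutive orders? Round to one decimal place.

19.0 days

Optimal lot size Q* = (2 × 36,975 × €52 / €0.7)^½ ≈ 2,343.81 → Q = 2,344 kits
Cycle time = (working days × Q)/D = (300 × 2,344) / 36,975 = 19.018 days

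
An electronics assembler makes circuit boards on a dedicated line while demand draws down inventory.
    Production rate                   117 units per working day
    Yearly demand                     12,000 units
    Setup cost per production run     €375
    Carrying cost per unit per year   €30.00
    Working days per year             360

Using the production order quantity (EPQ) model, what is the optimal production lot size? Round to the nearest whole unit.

Daily demand d = 12,000/360 = 33.333; p = 117; 1 − d/p = 0.71510
EPQ = √(2DS / (H(1 − d/p)))
    = √(2 × 12,000 × 375 / (30 × 0.71510)) ≈ 647.71

648 units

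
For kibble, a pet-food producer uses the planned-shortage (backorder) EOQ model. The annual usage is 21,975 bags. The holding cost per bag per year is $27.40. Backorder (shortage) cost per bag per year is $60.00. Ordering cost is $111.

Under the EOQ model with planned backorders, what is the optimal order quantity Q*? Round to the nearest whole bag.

Basic EOQ = √(2·21,975·111/27.4) = 421.955
Backorder adjustment √((H+b)/b) = √((27.4+60)/60) = 1.2069
Q* = 421.955 × 1.2069 ≈ 509.27

509 bags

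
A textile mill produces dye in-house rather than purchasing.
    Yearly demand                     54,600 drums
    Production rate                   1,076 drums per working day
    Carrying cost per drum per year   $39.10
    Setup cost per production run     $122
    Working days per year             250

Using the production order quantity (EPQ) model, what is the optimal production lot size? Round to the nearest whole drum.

Daily demand d = 54,600/250 = 218.400; p = 1076; 1 − d/p = 0.79703
EPQ = √(2DS / (H(1 − d/p)))
    = √(2 × 54,600 × 122 / (39.1 × 0.79703)) ≈ 653.83

654 drums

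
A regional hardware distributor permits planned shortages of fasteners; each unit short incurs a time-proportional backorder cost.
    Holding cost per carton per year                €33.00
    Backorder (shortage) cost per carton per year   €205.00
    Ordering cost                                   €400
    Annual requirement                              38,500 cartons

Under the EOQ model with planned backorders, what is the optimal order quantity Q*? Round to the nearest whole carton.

1,041 cartons

Q* = √(2DS/H) · √((H + b)/b)
   = √(2 × 38,500 × 400 / 33) · √((33 + 205) / 205)
   = 966.092 × 1.0775 ≈ 1,040.95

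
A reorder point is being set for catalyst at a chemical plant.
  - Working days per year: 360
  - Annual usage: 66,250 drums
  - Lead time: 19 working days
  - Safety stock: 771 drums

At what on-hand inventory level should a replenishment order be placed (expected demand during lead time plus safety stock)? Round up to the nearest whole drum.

4,268 drums

Daily demand d = 66,250 / 360 = 184.028 drums/day
Demand during lead time = 184.028 × 19 = 3,496.53
Reorder point = 3,496.53 + 771 = 4,267.53 → round up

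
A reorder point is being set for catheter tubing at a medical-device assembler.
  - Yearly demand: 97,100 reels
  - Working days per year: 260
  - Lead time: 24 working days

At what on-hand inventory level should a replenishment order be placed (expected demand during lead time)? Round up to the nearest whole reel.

Daily demand d = 97,100 / 260 = 373.462 reels/day
Demand during lead time = 373.462 × 24 = 8,963.08
Reorder point = 8,963.08 → round up

8,964 reels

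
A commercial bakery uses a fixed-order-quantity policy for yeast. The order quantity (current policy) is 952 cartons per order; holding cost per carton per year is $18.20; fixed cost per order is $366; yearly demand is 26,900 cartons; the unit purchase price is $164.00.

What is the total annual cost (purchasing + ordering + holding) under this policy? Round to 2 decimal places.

$4,430,605.01

Annual ordering cost = (D/Q)·S = (26,900/952) × 366 = $10,341.81
Annual holding cost  = (Q/2)·H = (952/2) × 18.2 = $8,663.20
Purchase cost = D·C = 26,900 × 164 = $4,411,600.00
Total = $10,341.81 + $8,663.20 + $4,411,600.00 = $4,430,605.01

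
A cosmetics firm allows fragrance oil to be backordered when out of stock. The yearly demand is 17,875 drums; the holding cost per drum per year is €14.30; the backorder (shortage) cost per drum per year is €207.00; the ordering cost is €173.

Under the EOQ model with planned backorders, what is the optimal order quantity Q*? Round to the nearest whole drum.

Basic EOQ = √(2·17,875·173/14.3) = 657.647
Backorder adjustment √((H+b)/b) = √((14.3+207)/207) = 1.0340
Q* = 657.647 × 1.0340 ≈ 679.98

680 drums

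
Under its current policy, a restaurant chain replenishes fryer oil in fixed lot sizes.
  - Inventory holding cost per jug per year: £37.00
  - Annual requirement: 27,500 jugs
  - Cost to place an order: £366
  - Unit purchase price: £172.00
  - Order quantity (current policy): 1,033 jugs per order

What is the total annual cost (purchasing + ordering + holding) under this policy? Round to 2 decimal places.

Ordering: D/Q × S = 27,500/1,033 × £366 = £9,743.47
Holding:  Q/2 × H = 1,033/2 × £37 = £19,110.50
Purchase cost = D·C = 27,500 × 172 = £4,730,000.00
Total = £9,743.47 + £19,110.50 + £4,730,000.00 = £4,758,853.97

£4,758,853.97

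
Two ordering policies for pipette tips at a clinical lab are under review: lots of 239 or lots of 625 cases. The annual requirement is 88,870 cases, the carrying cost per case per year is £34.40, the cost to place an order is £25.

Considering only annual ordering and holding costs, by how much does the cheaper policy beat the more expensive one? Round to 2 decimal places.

£897.97

TC(Q) = (D/Q)S + (Q/2)H
TC(239) = (88,870/239)×25 + (239/2)×34.4 = £13,406.83
TC(625) = (88,870/625)×25 + (625/2)×34.4 = £14,304.80
Cheaper: Q = 239.  Difference = £897.97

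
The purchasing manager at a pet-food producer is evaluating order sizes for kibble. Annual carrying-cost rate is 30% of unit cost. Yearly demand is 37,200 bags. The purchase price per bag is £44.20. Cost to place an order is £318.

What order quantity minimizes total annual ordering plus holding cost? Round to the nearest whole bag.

1,336 bags

Holding cost per bag per year: H = 30% × £44.2 = £13.2600
2DS/H = 2·37,200·318/13.26 = 1,784,253.39
EOQ = √1,784,253.39 ≈ 1,335.76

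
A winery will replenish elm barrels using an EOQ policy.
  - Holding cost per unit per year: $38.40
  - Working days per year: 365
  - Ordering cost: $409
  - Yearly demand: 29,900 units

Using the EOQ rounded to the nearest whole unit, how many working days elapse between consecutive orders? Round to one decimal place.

9.7 days

Optimal lot size Q* = (2 × 29,900 × $409 / $38.4)^½ ≈ 798.08 → Q = 798 units
Days between orders = 365 / (D/Q) = 365 / 37.469 ≈ 9.741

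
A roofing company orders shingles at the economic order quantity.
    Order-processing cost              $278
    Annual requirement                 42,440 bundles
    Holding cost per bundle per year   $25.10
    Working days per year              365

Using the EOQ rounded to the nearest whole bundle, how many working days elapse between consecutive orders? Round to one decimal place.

2DS/H = 2·42,440·278/25.1 = 940,105.18
EOQ = √940,105.18 ≈ 969.59 → Q = 970 bundles
Cycle time = (working days × Q)/D = (365 × 970) / 42,440 = 8.342 days

8.3 days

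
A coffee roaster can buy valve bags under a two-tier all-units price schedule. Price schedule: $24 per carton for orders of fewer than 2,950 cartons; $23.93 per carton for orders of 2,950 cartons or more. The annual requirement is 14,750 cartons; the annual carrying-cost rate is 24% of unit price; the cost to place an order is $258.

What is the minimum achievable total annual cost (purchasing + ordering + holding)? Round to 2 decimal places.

H₁ = 24%×$24 = $5.7600;  H₂ = 24%×$23.93 = $5.7432
EOQ₁ = √(2×14,750×258/5.7600) = 1,149.50  (< 2,950, feasible at tier 1)
EOQ₂ = √(2×14,750×258/5.7432) = 1,151.18  (< 2,950 → use Q = 2,950 at tier-2 price)
TC(tier 1 (EOQ₁), Q≈1,149.5) = $360,621.13
TC(tier 2, Q≈2,950.0) = $362,728.72
Minimum at tier 1 (EOQ₁): $360,621.13

$360,621.13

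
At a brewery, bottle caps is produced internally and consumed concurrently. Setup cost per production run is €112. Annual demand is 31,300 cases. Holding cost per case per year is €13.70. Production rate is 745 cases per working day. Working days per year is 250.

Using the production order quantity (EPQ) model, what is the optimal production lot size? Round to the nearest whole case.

d = 31,300/250 = 125.2000 cases/day;  effective holding cost H(1 − d/p) = 13.7·(1 − 125.2000/745) = 11.39766
Q* = √(2DS / H_eff) = √(2·31,300·112 / 11.39766) ≈ 784.31

784 cases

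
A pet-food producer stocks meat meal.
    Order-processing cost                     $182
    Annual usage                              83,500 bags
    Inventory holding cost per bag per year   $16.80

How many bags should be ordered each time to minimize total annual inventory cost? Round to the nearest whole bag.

EOQ = √(2DS/H) = √(2 × 83,500 × 182 / 16.8)
    = √(1,809,166.67) ≈ 1,345.05

1,345 bags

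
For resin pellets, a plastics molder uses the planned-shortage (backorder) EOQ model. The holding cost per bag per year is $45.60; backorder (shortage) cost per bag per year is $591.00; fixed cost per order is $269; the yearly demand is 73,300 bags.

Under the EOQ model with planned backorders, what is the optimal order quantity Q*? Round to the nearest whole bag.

Basic EOQ = √(2·73,300·269/45.6) = 929.952
Backorder adjustment √((H+b)/b) = √((45.6+591)/591) = 1.0379
Q* = 929.952 × 1.0379 ≈ 965.16

965 bags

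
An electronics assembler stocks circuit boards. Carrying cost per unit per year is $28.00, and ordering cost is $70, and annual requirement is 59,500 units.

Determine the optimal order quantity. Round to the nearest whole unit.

Optimal lot size Q* = (2 × 59,500 × $70 / $28)^½ ≈ 545.44

545 units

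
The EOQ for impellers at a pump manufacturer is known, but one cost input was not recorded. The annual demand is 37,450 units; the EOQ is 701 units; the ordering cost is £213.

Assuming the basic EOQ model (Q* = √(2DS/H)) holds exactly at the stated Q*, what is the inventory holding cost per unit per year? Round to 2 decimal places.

From Q* = √(2DS/H) ⇒ Q*² = 2DS/H.
H = 2DS / Q² = 2 × 37,450 × 213 / 701² = 32.4657

£32.47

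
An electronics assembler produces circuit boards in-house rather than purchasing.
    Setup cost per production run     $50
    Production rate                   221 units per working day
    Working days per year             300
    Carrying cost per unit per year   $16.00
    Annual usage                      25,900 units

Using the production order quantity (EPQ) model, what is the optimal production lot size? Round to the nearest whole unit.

515 units

d = 25,900/300 = 86.3333 units/day;  effective holding cost H(1 − d/p) = 16·(1 − 86.3333/221) = 9.74962
Q* = √(2DS / H_eff) = √(2·25,900·50 / 9.74962) ≈ 515.41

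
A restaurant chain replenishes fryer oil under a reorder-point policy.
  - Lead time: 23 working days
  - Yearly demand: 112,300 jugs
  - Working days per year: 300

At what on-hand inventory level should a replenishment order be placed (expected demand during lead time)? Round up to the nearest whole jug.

8,610 jugs

Daily demand d = 112,300 / 300 = 374.333 jugs/day
Demand during lead time = 374.333 × 23 = 8,609.67
Reorder point = 8,609.67 → round up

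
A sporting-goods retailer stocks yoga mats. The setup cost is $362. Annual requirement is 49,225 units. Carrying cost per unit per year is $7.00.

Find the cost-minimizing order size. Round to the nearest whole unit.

EOQ = √(2DS/H) = √(2 × 49,225 × 362 / 7)
    = √(5,091,271.43) ≈ 2,256.38

2,256 units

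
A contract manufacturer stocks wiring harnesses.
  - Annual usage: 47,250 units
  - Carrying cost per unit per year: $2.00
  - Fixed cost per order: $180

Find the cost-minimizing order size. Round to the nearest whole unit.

Optimal lot size Q* = (2 × 47,250 × $180 / $2)^½ ≈ 2,916.33

2,916 units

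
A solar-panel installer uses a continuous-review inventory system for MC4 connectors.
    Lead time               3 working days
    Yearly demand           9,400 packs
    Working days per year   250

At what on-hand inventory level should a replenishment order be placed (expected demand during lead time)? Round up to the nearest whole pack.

Daily demand d = 9,400 / 250 = 37.600 packs/day
Demand during lead time = 37.600 × 3 = 112.80
Reorder point = 112.80 → round up

113 packs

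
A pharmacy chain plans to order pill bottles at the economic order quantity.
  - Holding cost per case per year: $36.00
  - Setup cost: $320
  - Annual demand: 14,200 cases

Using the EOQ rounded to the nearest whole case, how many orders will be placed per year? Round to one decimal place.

Q* = √(2·D·S / H) = √(2·14,200·320 / 36) = √252,444.4 ≈ 502.44 → Q = 502
N = D/Q = 14,200/502 ≈ 28.287 orders/yr

28.3 orders per year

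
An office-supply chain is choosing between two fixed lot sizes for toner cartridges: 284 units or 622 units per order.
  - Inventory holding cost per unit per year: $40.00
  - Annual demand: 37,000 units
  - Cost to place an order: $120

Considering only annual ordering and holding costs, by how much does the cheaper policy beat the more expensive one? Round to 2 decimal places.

Annual cost at Q: ordering D·S/Q plus holding Q·H/2.
TC(284) = (37,000/284)×120 + (284/2)×40 = $21,313.80
TC(622) = (37,000/622)×120 + (622/2)×40 = $19,578.26
|ΔTC| = |$21,313.80 − $19,578.26| = $1,735.54

$1,735.54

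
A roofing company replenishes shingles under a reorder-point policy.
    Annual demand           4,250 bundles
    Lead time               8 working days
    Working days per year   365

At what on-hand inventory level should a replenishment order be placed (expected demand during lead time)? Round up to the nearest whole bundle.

94 bundles

Daily demand d = 4,250 / 365 = 11.644 bundles/day
Demand during lead time = 11.644 × 8 = 93.15
Reorder point = 93.15 → round up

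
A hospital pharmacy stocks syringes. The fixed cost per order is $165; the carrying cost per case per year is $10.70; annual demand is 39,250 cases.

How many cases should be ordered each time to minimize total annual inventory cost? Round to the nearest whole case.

1,100 cases

EOQ = √(2DS/H) = √(2 × 39,250 × 165 / 10.7)
    = √(1,210,514.02) ≈ 1,100.23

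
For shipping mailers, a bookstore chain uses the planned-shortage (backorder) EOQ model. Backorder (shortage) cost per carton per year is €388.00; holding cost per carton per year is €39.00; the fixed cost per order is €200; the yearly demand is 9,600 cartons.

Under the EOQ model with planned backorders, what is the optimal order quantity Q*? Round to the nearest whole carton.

329 cartons

Basic EOQ = √(2·9,600·200/39) = 313.786
Backorder adjustment √((H+b)/b) = √((39+388)/388) = 1.0491
Q* = 313.786 × 1.0491 ≈ 329.18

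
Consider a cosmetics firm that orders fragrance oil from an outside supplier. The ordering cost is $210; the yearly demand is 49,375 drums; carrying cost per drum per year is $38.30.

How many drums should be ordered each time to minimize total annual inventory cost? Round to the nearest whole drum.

736 drums

2DS/H = 2·49,375·210/38.3 = 541,449.09
EOQ = √541,449.09 ≈ 735.83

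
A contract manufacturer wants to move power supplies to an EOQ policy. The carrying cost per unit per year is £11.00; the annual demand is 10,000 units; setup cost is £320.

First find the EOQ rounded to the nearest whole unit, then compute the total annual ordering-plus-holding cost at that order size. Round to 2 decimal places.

EOQ = √(2DS/H) = √(2 × 10,000 × 320 / 11)
    = √(581,818.18) ≈ 762.77 → Q = 763 units
Annual ordering cost = (D/Q)·S = (10,000/763) × 320 = £4,193.97
Annual holding cost  = (Q/2)·H = (763/2) × 11 = £4,196.50
Total = £4,193.97 + £4,196.50 = £8,390.47

£8,390.47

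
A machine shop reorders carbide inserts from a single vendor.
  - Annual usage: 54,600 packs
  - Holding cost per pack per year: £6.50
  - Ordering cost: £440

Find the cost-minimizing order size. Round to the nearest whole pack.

2DS/H = 2·54,600·440/6.5 = 7,392,000.00
EOQ = √7,392,000.00 ≈ 2,718.82

2,719 packs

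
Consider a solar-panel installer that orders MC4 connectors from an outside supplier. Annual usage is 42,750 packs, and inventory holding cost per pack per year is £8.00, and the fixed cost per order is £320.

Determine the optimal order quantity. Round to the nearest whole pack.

1,849 packs

2DS/H = 2·42,750·320/8 = 3,420,000.00
EOQ = √3,420,000.00 ≈ 1,849.32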